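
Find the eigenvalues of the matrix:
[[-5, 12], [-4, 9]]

Characteristic equation: det(A - λI) = 0
λ² - (trace)λ + (det) = 0
trace = -5 + 9 = 4, det = (-5)(9) - (12)(-4) = 3
λ² - (4)λ + (3) = 0
λ = (4 ± √((4)² - 4·(3))) / 2 = (4 ± √4) / 2
Solving: λ = 1, 3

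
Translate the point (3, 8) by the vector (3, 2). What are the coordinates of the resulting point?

Translation by (3, 2) (homogeneous matrix [[1, 0, 3], [0, 1, 2], [0, 0, 1]]):
x' = 3 + 3 = 6
y' = 8 + 2 = 10
Result: (6, 10)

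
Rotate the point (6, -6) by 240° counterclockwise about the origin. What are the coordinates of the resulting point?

Rotation matrix for 240°: [[cos 240°, -sin 240°], [sin 240°, cos 240°]] ≈ [[-0.500000, 0.866025], [-0.866025, -0.500000]]
[[-0.500000, 0.866025], [-0.866025, -0.500000]] × [6, -6]ᵀ ≈ [-8.1962, -2.1962]ᵀ
Result: (-8.1962, -2.1962)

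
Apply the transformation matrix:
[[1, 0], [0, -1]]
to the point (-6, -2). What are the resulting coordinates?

Matrix multiplication:
[[1, 0], [0, -1]] × [-6, -2]ᵀ
= [(1)(-6) + (0)(-2), (0)(-6) + (-1)(-2)]ᵀ
= [-6, 2]ᵀ
Result: (-6, 2)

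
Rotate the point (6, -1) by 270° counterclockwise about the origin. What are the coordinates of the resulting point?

Rotation matrix for 270°: [[cos 270°, -sin 270°], [sin 270°, cos 270°]] = [[0, 1], [-1, 0]]
[[0, 1], [-1, 0]] × [6, -1]ᵀ = [-1, -6]ᵀ
Result: (-1, -6)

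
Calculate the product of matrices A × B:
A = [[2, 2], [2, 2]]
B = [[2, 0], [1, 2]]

Matrix multiplication:
C[0][0] = 2×2 + 2×1 = 6
C[0][1] = 2×0 + 2×2 = 4
C[1][0] = 2×2 + 2×1 = 6
C[1][1] = 2×0 + 2×2 = 4
Result: [[6, 4], [6, 4]]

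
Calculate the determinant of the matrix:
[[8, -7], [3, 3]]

For a 2×2 matrix [[a, b], [c, d]], det = ad - bc
det = (8)(3) - (-7)(3) = 24 - -21 = 45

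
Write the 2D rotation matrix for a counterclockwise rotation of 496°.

Rotation matrix formula: [[cos θ, -sin θ], [sin θ, cos θ]]
For θ = 496°:
cos(496°) = -0.7193
sin(496°) = 0.6947
Result: [[-0.7193, -0.6947], [0.6947, -0.7193]]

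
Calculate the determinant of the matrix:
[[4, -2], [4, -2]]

For a 2×2 matrix [[a, b], [c, d]], det = ad - bc
det = (4)(-2) - (-2)(4) = -8 - -8 = 0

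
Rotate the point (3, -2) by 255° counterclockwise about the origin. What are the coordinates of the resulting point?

Rotation matrix for 255°: [[cos 255°, -sin 255°], [sin 255°, cos 255°]] ≈ [[-0.258819, 0.965926], [-0.965926, -0.258819]]
[[-0.258819, 0.965926], [-0.965926, -0.258819]] × [3, -2]ᵀ ≈ [-2.7083, -2.3801]ᵀ
Result: (-2.7083, -2.3801)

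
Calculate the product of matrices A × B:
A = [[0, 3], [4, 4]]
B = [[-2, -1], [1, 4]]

Matrix multiplication:
C[0][0] = 0×-2 + 3×1 = 3
C[0][1] = 0×-1 + 3×4 = 12
C[1][0] = 4×-2 + 4×1 = -4
C[1][1] = 4×-1 + 4×4 = 12
Result: [[3, 12], [-4, 12]]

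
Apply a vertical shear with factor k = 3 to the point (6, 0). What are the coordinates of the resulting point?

Shear matrix for vertical shear with factor k = 3:
[[1, 0], [3, 1]]
Result: (6, 0) → (6, 18)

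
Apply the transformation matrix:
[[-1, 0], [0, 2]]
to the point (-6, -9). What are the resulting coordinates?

Matrix multiplication:
[[-1, 0], [0, 2]] × [-6, -9]ᵀ
= [(-1)(-6) + (0)(-9), (0)(-6) + (2)(-9)]ᵀ
= [6, -18]ᵀ
Result: (6, -18)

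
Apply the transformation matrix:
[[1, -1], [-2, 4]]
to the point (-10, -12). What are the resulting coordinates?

Matrix multiplication:
[[1, -1], [-2, 4]] × [-10, -12]ᵀ
= [(1)(-10) + (-1)(-12), (-2)(-10) + (4)(-12)]ᵀ
= [2, -28]ᵀ
Result: (2, -28)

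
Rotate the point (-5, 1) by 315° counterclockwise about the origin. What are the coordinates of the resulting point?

Rotation matrix for 315°: [[cos 315°, -sin 315°], [sin 315°, cos 315°]] ≈ [[0.707107, 0.707107], [-0.707107, 0.707107]]
[[0.707107, 0.707107], [-0.707107, 0.707107]] × [-5, 1]ᵀ ≈ [-2.8284, 4.2426]ᵀ
Result: (-2.8284, 4.2426)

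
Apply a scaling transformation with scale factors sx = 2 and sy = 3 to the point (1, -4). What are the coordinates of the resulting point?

Scaling matrix:
[[2, 0], [0, 3]]
Result: (1 × 2, -4 × 3) = (2, -12)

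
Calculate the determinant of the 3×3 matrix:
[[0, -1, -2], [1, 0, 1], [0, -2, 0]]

Expansion along first row:
det = 0·det([[0,1],[-2,0]]) - -1·det([[1,1],[0,0]]) + -2·det([[1,0],[0,-2]])
    = 0·(0·0 - 1·-2) - -1·(1·0 - 1·0) + -2·(1·-2 - 0·0)
    = 0·2 - -1·0 + -2·-2
    = 0 + 0 + 4 = 4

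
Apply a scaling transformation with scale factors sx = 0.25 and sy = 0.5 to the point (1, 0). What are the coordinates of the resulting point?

Scaling matrix:
[[0.25, 0], [0, 0.50]]
Result: (1 × 0.25, 0 × 0.5) = (0.25, 0)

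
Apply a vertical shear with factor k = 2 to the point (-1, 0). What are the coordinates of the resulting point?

Shear matrix for vertical shear with factor k = 2:
[[1, 0], [2, 1]]
Result: (-1, 0) → (-1, -2)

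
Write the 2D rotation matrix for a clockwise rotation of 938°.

Rotation matrix formula: [[cos θ, -sin θ], [sin θ, cos θ]]
A clockwise rotation by 938° is equivalent to a counterclockwise rotation by -938°.
For θ = -938°:
cos(-938°) = -0.7880
sin(-938°) = 0.6157
Result: [[-0.7880, -0.6157], [0.6157, -0.7880]]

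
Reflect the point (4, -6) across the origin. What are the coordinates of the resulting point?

Reflection across origin: (4, -6) → (-4, 6)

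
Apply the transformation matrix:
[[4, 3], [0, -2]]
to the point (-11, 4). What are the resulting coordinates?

Matrix multiplication:
[[4, 3], [0, -2]] × [-11, 4]ᵀ
= [(4)(-11) + (3)(4), (0)(-11) + (-2)(4)]ᵀ
= [-32, -8]ᵀ
Result: (-32, -8)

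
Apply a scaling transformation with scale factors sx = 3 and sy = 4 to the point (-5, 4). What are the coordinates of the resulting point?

Scaling matrix:
[[3, 0], [0, 4]]
Result: (-5 × 3, 4 × 4) = (-15, 16)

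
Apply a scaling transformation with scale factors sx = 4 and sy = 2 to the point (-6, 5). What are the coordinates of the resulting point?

Scaling matrix:
[[4, 0], [0, 2]]
Result: (-6 × 4, 5 × 2) = (-24, 10)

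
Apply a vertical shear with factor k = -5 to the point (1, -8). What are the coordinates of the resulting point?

Shear matrix for vertical shear with factor k = -5:
[[1, 0], [-5, 1]]
Result: (1, -8) → (1, -13)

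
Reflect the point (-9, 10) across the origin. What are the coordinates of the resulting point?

Reflection across origin: (-9, 10) → (9, -10)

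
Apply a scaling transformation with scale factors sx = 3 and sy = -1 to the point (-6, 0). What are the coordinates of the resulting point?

Scaling matrix:
[[3, 0], [0, -1]]
Result: (-6 × 3, 0 × -1) = (-18, 0)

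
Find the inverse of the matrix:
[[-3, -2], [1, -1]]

For [[a,b],[c,d]], inverse = (1/det)·[[d,-b],[-c,a]]
det = (-3)(-1) - (-2)(1) = 3 - -2 = 5
Inverse = (1/5)·[[-1, 2], [-1, -3]]
= [[-1/5, 2/5], [-1/5, -3/5]]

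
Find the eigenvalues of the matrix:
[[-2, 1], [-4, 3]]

Characteristic equation: det(A - λI) = 0
λ² - (trace)λ + (det) = 0
trace = -2 + 3 = 1, det = (-2)(3) - (1)(-4) = -2
λ² - (1)λ + (-2) = 0
λ = (1 ± √((1)² - 4·(-2))) / 2 = (1 ± √9) / 2
Solving: λ = -1, 2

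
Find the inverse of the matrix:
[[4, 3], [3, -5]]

For [[a,b],[c,d]], inverse = (1/det)·[[d,-b],[-c,a]]
det = (4)(-5) - (3)(3) = -20 - 9 = -29
Inverse = (1/-29)·[[-5, -3], [-3, 4]]
= [[5/29, 3/29], [3/29, -4/29]]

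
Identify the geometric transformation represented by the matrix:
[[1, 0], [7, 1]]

This matrix represents: vertical shear with factor 7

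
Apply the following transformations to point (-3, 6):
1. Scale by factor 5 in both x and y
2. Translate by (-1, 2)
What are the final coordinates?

Step 1: Scale (-3, 6) by 5 → (-15, 30)
Step 2: Translate by (-1, 2) → (-16, 32)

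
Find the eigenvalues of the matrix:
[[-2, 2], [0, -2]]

Characteristic equation: det(A - λI) = 0
λ² - (trace)λ + (det) = 0
trace = -2 + -2 = -4, det = (-2)(-2) - (2)(0) = 4
λ² - (-4)λ + (4) = 0
λ = (-4 ± √((-4)² - 4·(4))) / 2 = (-4 ± √0) / 2
Solving: λ = -2, -2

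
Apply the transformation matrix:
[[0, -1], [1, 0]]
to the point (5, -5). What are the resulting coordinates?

Matrix multiplication:
[[0, -1], [1, 0]] × [5, -5]ᵀ
= [(0)(5) + (-1)(-5), (1)(5) + (0)(-5)]ᵀ
= [5, 5]ᵀ
Result: (5, 5)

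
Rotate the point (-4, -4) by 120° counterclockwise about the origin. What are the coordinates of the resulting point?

Rotation matrix for 120°: [[cos 120°, -sin 120°], [sin 120°, cos 120°]] ≈ [[-0.500000, -0.866025], [0.866025, -0.500000]]
[[-0.500000, -0.866025], [0.866025, -0.500000]] × [-4, -4]ᵀ ≈ [5.4641, -1.4641]ᵀ
Result: (5.4641, -1.4641)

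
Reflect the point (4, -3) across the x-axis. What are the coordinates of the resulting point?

Reflection across x-axis: (4, -3) → (4, 3)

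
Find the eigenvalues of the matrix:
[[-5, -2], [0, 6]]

Characteristic equation: det(A - λI) = 0
λ² - (trace)λ + (det) = 0
trace = -5 + 6 = 1, det = (-5)(6) - (-2)(0) = -30
λ² - (1)λ + (-30) = 0
λ = (1 ± √((1)² - 4·(-30))) / 2 = (1 ± √121) / 2
Solving: λ = -5, 6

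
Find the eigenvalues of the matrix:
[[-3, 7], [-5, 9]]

Characteristic equation: det(A - λI) = 0
λ² - (trace)λ + (det) = 0
trace = -3 + 9 = 6, det = (-3)(9) - (7)(-5) = 8
λ² - (6)λ + (8) = 0
λ = (6 ± √((6)² - 4·(8))) / 2 = (6 ± √4) / 2
Solving: λ = 2, 4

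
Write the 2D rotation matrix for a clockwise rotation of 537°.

Rotation matrix formula: [[cos θ, -sin θ], [sin θ, cos θ]]
A clockwise rotation by 537° is equivalent to a counterclockwise rotation by -537°.
For θ = -537°:
cos(-537°) = -0.9986
sin(-537°) = -0.0523
Result: [[-0.9986, 0.0523], [-0.0523, -0.9986]]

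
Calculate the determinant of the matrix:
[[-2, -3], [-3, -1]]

For a 2×2 matrix [[a, b], [c, d]], det = ad - bc
det = (-2)(-1) - (-3)(-3) = 2 - 9 = -7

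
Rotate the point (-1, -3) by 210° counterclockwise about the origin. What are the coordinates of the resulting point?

Rotation matrix for 210°: [[cos 210°, -sin 210°], [sin 210°, cos 210°]] ≈ [[-0.866025, 0.500000], [-0.500000, -0.866025]]
[[-0.866025, 0.500000], [-0.500000, -0.866025]] × [-1, -3]ᵀ ≈ [-0.6340, 3.0981]ᵀ
Result: (-0.6340, 3.0981)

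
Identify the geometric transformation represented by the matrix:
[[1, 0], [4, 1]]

This matrix represents: vertical shear with factor 4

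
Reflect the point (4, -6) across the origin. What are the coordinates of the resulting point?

Reflection across origin: (4, -6) → (-4, 6)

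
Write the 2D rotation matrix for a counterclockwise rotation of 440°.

Rotation matrix formula: [[cos θ, -sin θ], [sin θ, cos θ]]
For θ = 440°:
cos(440°) = 0.1736
sin(440°) = 0.9848
Result: [[0.1736, -0.9848], [0.9848, 0.1736]]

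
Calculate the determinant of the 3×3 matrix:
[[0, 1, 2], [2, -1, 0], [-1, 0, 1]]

Expansion along first row:
det = 0·det([[-1,0],[0,1]]) - 1·det([[2,0],[-1,1]]) + 2·det([[2,-1],[-1,0]])
    = 0·(-1·1 - 0·0) - 1·(2·1 - 0·-1) + 2·(2·0 - -1·-1)
    = 0·-1 - 1·2 + 2·-1
    = 0 + -2 + -2 = -4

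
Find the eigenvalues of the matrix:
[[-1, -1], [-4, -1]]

Characteristic equation: det(A - λI) = 0
λ² - (trace)λ + (det) = 0
trace = -1 + -1 = -2, det = (-1)(-1) - (-1)(-4) = -3
λ² - (-2)λ + (-3) = 0
λ = (-2 ± √((-2)² - 4·(-3))) / 2 = (-2 ± √16) / 2
Solving: λ = -3, 1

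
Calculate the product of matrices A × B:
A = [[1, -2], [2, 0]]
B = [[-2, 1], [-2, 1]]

Matrix multiplication:
C[0][0] = 1×-2 + -2×-2 = 2
C[0][1] = 1×1 + -2×1 = -1
C[1][0] = 2×-2 + 0×-2 = -4
C[1][1] = 2×1 + 0×1 = 2
Result: [[2, -1], [-4, 2]]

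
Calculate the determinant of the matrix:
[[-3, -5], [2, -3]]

For a 2×2 matrix [[a, b], [c, d]], det = ad - bc
det = (-3)(-3) - (-5)(2) = 9 - -10 = 19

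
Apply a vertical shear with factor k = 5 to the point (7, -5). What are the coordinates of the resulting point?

Shear matrix for vertical shear with factor k = 5:
[[1, 0], [5, 1]]
Result: (7, -5) → (7, 30)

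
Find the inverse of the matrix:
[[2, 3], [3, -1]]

For [[a,b],[c,d]], inverse = (1/det)·[[d,-b],[-c,a]]
det = (2)(-1) - (3)(3) = -2 - 9 = -11
Inverse = (1/-11)·[[-1, -3], [-3, 2]]
= [[1/11, 3/11], [3/11, -2/11]]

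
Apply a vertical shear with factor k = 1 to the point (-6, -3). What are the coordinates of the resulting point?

Shear matrix for vertical shear with factor k = 1:
[[1, 0], [1, 1]]
Result: (-6, -3) → (-6, -9)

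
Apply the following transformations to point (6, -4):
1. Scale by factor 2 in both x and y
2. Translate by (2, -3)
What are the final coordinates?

Step 1: Scale (6, -4) by 2 → (12, -8)
Step 2: Translate by (2, -3) → (14, -11)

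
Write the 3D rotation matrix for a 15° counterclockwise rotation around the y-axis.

Rotation matrix for counterclockwise 15° around y-axis:
cos(15°) = 0.9659, sin(15°) = 0.2588
Result: [[0.9659, 0, 0.2588], [0, 1, 0], [-0.2588, 0, 0.9659]]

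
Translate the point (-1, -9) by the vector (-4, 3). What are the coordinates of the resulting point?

Translation by (-4, 3) (homogeneous matrix [[1, 0, -4], [0, 1, 3], [0, 0, 1]]):
x' = -1 + -4 = -5
y' = -9 + 3 = -6
Result: (-5, -6)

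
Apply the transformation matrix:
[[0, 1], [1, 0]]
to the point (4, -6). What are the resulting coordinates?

Matrix multiplication:
[[0, 1], [1, 0]] × [4, -6]ᵀ
= [(0)(4) + (1)(-6), (1)(4) + (0)(-6)]ᵀ
= [-6, 4]ᵀ
Result: (-6, 4)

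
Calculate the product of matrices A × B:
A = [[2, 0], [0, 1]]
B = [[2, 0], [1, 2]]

Matrix multiplication:
C[0][0] = 2×2 + 0×1 = 4
C[0][1] = 2×0 + 0×2 = 0
C[1][0] = 0×2 + 1×1 = 1
C[1][1] = 0×0 + 1×2 = 2
Result: [[4, 0], [1, 2]]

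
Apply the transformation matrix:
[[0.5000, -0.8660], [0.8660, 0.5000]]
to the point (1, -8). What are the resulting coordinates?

Matrix multiplication:
[[0.5000, -0.8660], [0.8660, 0.5000]] × [1, -8]ᵀ
= [(0.5000)(1) + (-0.8660)(-8), (0.8660)(1) + (0.5000)(-8)]ᵀ
= [7.4280, -3.1340]ᵀ
Result: (7.4280, -3.1340)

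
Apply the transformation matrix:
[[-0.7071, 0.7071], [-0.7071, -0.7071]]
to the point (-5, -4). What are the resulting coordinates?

Matrix multiplication:
[[-0.7071, 0.7071], [-0.7071, -0.7071]] × [-5, -4]ᵀ
= [(-0.7071)(-5) + (0.7071)(-4), (-0.7071)(-5) + (-0.7071)(-4)]ᵀ
= [0.7071, 6.3639]ᵀ
Result: (0.7071, 6.3639)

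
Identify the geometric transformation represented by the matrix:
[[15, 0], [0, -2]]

This matrix represents: non-uniform scaling by sx = 15, sy = -2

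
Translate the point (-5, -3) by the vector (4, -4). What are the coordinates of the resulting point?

Translation by (4, -4) (homogeneous matrix [[1, 0, 4], [0, 1, -4], [0, 0, 1]]):
x' = -5 + 4 = -1
y' = -3 + -4 = -7
Result: (-1, -7)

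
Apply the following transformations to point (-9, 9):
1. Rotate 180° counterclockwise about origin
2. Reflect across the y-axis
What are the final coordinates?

Step 1: Rotate 180° → (9, -9)
Step 2: Reflect across y-axis → (-9, -9)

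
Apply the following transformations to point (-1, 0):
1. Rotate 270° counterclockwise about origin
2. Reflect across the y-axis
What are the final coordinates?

Step 1: Rotate 270° → (0, 1)
Step 2: Reflect across y-axis → (0, 1)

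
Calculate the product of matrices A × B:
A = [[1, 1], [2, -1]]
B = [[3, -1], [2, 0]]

Matrix multiplication:
C[0][0] = 1×3 + 1×2 = 5
C[0][1] = 1×-1 + 1×0 = -1
C[1][0] = 2×3 + -1×2 = 4
C[1][1] = 2×-1 + -1×0 = -2
Result: [[5, -1], [4, -2]]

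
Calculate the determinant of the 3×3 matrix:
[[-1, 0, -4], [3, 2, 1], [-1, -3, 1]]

Expansion along first row:
det = -1·det([[2,1],[-3,1]]) - 0·det([[3,1],[-1,1]]) + -4·det([[3,2],[-1,-3]])
    = -1·(2·1 - 1·-3) - 0·(3·1 - 1·-1) + -4·(3·-3 - 2·-1)
    = -1·5 - 0·4 + -4·-7
    = -5 + 0 + 28 = 23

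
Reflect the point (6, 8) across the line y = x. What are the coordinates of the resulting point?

Reflection across line y = x: (6, 8) → (8, 6)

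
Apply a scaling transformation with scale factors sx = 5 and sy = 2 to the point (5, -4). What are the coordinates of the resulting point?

Scaling matrix:
[[5, 0], [0, 2]]
Result: (5 × 5, -4 × 2) = (25, -8)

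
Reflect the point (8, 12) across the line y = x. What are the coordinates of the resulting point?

Reflection across line y = x: (8, 12) → (12, 8)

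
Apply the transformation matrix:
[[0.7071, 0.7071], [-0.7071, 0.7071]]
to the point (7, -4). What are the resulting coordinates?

Matrix multiplication:
[[0.7071, 0.7071], [-0.7071, 0.7071]] × [7, -4]ᵀ
= [(0.7071)(7) + (0.7071)(-4), (-0.7071)(7) + (0.7071)(-4)]ᵀ
= [2.1213, -7.7781]ᵀ
Result: (2.1213, -7.7781)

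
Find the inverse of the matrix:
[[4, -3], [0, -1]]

For [[a,b],[c,d]], inverse = (1/det)·[[d,-b],[-c,a]]
det = (4)(-1) - (-3)(0) = -4 - 0 = -4
Inverse = (1/-4)·[[-1, 3], [0, 4]]
= [[1/4, -3/4], [0, -1]]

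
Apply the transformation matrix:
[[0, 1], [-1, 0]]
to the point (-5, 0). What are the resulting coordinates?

Matrix multiplication:
[[0, 1], [-1, 0]] × [-5, 0]ᵀ
= [(0)(-5) + (1)(0), (-1)(-5) + (0)(0)]ᵀ
= [0, 5]ᵀ
Result: (0, 5)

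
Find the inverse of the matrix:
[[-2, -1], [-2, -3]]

For [[a,b],[c,d]], inverse = (1/det)·[[d,-b],[-c,a]]
det = (-2)(-3) - (-1)(-2) = 6 - 2 = 4
Inverse = (1/4)·[[-3, 1], [2, -2]]
= [[-3/4, 1/4], [1/2, -1/2]]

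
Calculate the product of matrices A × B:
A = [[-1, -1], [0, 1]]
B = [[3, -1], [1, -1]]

Matrix multiplication:
C[0][0] = -1×3 + -1×1 = -4
C[0][1] = -1×-1 + -1×-1 = 2
C[1][0] = 0×3 + 1×1 = 1
C[1][1] = 0×-1 + 1×-1 = -1
Result: [[-4, 2], [1, -1]]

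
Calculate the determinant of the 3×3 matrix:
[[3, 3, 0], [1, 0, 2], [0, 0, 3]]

Expansion along first row:
det = 3·det([[0,2],[0,3]]) - 3·det([[1,2],[0,3]]) + 0·det([[1,0],[0,0]])
    = 3·(0·3 - 2·0) - 3·(1·3 - 2·0) + 0·(1·0 - 0·0)
    = 3·0 - 3·3 + 0·0
    = 0 + -9 + 0 = -9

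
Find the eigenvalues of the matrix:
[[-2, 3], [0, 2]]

Characteristic equation: det(A - λI) = 0
λ² - (trace)λ + (det) = 0
trace = -2 + 2 = 0, det = (-2)(2) - (3)(0) = -4
λ² - (0)λ + (-4) = 0
λ = (0 ± √((0)² - 4·(-4))) / 2 = (0 ± √16) / 2
Solving: λ = -2, 2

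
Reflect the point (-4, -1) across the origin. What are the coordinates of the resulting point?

Reflection across origin: (-4, -1) → (4, 1)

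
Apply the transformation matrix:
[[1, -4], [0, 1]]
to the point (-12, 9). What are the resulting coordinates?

Matrix multiplication:
[[1, -4], [0, 1]] × [-12, 9]ᵀ
= [(1)(-12) + (-4)(9), (0)(-12) + (1)(9)]ᵀ
= [-48, 9]ᵀ
Result: (-48, 9)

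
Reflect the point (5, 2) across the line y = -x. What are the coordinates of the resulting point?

Reflection across line y = -x: (5, 2) → (-2, -5)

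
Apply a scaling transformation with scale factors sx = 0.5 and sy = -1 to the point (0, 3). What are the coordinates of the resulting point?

Scaling matrix:
[[0.50, 0], [0, -1]]
Result: (0 × 0.5, 3 × -1) = (0, -3)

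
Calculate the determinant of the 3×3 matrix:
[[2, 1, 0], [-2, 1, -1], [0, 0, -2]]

Expansion along first row:
det = 2·det([[1,-1],[0,-2]]) - 1·det([[-2,-1],[0,-2]]) + 0·det([[-2,1],[0,0]])
    = 2·(1·-2 - -1·0) - 1·(-2·-2 - -1·0) + 0·(-2·0 - 1·0)
    = 2·-2 - 1·4 + 0·0
    = -4 + -4 + 0 = -8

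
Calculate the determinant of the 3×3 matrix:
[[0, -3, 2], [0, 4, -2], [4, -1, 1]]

Expansion along first row:
det = 0·det([[4,-2],[-1,1]]) - -3·det([[0,-2],[4,1]]) + 2·det([[0,4],[4,-1]])
    = 0·(4·1 - -2·-1) - -3·(0·1 - -2·4) + 2·(0·-1 - 4·4)
    = 0·2 - -3·8 + 2·-16
    = 0 + 24 + -32 = -8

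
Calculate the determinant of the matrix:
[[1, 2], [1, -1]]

For a 2×2 matrix [[a, b], [c, d]], det = ad - bc
det = (1)(-1) - (2)(1) = -1 - 2 = -3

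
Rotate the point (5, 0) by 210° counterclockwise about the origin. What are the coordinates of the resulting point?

Rotation matrix for 210°: [[cos 210°, -sin 210°], [sin 210°, cos 210°]] ≈ [[-0.866025, 0.500000], [-0.500000, -0.866025]]
[[-0.866025, 0.500000], [-0.500000, -0.866025]] × [5, 0]ᵀ ≈ [-4.3301, -2.5000]ᵀ
Result: (-4.3301, -2.5000)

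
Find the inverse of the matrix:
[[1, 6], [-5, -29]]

For [[a,b],[c,d]], inverse = (1/det)·[[d,-b],[-c,a]]
det = (1)(-29) - (6)(-5) = -29 - -30 = 1
Inverse = [[-29, -6], [5, 1]]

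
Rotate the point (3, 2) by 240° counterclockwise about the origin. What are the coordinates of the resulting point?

Rotation matrix for 240°: [[cos 240°, -sin 240°], [sin 240°, cos 240°]] ≈ [[-0.500000, 0.866025], [-0.866025, -0.500000]]
[[-0.500000, 0.866025], [-0.866025, -0.500000]] × [3, 2]ᵀ ≈ [0.2321, -3.5981]ᵀ
Result: (0.2321, -3.5981)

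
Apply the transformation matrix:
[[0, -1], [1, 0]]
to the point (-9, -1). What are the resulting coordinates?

Matrix multiplication:
[[0, -1], [1, 0]] × [-9, -1]ᵀ
= [(0)(-9) + (-1)(-1), (1)(-9) + (0)(-1)]ᵀ
= [1, -9]ᵀ
Result: (1, -9)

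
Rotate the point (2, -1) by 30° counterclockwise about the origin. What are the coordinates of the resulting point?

Rotation matrix for 30°: [[cos 30°, -sin 30°], [sin 30°, cos 30°]] ≈ [[0.866025, -0.500000], [0.500000, 0.866025]]
[[0.866025, -0.500000], [0.500000, 0.866025]] × [2, -1]ᵀ ≈ [2.2321, 0.1340]ᵀ
Result: (2.2321, 0.1340)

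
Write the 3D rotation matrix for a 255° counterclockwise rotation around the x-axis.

Rotation matrix for counterclockwise 255° around x-axis:
cos(255°) = -0.2588, sin(255°) = -0.9659
Result: [[1, 0, 0], [0, -0.2588, 0.9659], [0, -0.9659, -0.2588]]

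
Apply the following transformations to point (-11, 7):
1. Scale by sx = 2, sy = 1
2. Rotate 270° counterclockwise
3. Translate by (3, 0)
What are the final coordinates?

Step 1: Scale → (-22, 7)
Step 2: Rotate 270° → (7, 22)
Step 3: Translate → (10, 22)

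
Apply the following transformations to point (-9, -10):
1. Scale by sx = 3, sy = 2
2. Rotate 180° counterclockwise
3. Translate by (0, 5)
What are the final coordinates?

Step 1: Scale → (-27, -20)
Step 2: Rotate 180° → (27, 20)
Step 3: Translate → (27, 25)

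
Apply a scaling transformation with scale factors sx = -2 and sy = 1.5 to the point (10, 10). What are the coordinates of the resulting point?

Scaling matrix:
[[-2, 0], [0, 1.50]]
Result: (10 × -2, 10 × 1.5) = (-20, 15)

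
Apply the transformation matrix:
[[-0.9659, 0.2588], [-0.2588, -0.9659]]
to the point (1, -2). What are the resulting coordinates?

Matrix multiplication:
[[-0.9659, 0.2588], [-0.2588, -0.9659]] × [1, -2]ᵀ
= [(-0.9659)(1) + (0.2588)(-2), (-0.2588)(1) + (-0.9659)(-2)]ᵀ
= [-1.4835, 1.6730]ᵀ
Result: (-1.4835, 1.6730)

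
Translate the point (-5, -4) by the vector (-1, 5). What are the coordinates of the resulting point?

Translation by (-1, 5) (homogeneous matrix [[1, 0, -1], [0, 1, 5], [0, 0, 1]]):
x' = -5 + -1 = -6
y' = -4 + 5 = 1
Result: (-6, 1)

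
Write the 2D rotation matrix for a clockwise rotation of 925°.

Rotation matrix formula: [[cos θ, -sin θ], [sin θ, cos θ]]
A clockwise rotation by 925° is equivalent to a counterclockwise rotation by -925°.
For θ = -925°:
cos(-925°) = -0.9063
sin(-925°) = 0.4226
Result: [[-0.9063, -0.4226], [0.4226, -0.9063]]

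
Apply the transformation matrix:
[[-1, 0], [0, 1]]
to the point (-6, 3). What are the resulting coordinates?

Matrix multiplication:
[[-1, 0], [0, 1]] × [-6, 3]ᵀ
= [(-1)(-6) + (0)(3), (0)(-6) + (1)(3)]ᵀ
= [6, 3]ᵀ
Result: (6, 3)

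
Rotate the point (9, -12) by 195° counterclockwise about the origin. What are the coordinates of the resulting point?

Rotation matrix for 195°: [[cos 195°, -sin 195°], [sin 195°, cos 195°]] ≈ [[-0.965926, 0.258819], [-0.258819, -0.965926]]
[[-0.965926, 0.258819], [-0.258819, -0.965926]] × [9, -12]ᵀ ≈ [-11.7992, 9.2617]ᵀ
Result: (-11.7992, 9.2617)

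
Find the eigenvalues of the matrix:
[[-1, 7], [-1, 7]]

Characteristic equation: det(A - λI) = 0
λ² - (trace)λ + (det) = 0
trace = -1 + 7 = 6, det = (-1)(7) - (7)(-1) = 0
λ² - (6)λ + (0) = 0
λ = (6 ± √((6)² - 4·(0))) / 2 = (6 ± √36) / 2
Solving: λ = 0, 6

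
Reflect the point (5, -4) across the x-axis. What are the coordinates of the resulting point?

Reflection across x-axis: (5, -4) → (5, 4)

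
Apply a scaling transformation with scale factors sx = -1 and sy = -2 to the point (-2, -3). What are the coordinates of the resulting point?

Scaling matrix:
[[-1, 0], [0, -2]]
Result: (-2 × -1, -3 × -2) = (2, 6)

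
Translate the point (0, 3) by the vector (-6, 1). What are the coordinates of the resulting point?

Translation by (-6, 1) (homogeneous matrix [[1, 0, -6], [0, 1, 1], [0, 0, 1]]):
x' = 0 + -6 = -6
y' = 3 + 1 = 4
Result: (-6, 4)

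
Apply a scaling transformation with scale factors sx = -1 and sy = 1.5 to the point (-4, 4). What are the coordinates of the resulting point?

Scaling matrix:
[[-1, 0], [0, 1.50]]
Result: (-4 × -1, 4 × 1.5) = (4, 6)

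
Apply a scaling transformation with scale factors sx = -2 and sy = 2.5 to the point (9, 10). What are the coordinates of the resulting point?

Scaling matrix:
[[-2, 0], [0, 2.50]]
Result: (9 × -2, 10 × 2.5) = (-18, 25)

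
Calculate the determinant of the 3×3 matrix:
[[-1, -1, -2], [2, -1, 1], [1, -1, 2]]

Expansion along first row:
det = -1·det([[-1,1],[-1,2]]) - -1·det([[2,1],[1,2]]) + -2·det([[2,-1],[1,-1]])
    = -1·(-1·2 - 1·-1) - -1·(2·2 - 1·1) + -2·(2·-1 - -1·1)
    = -1·-1 - -1·3 + -2·-1
    = 1 + 3 + 2 = 6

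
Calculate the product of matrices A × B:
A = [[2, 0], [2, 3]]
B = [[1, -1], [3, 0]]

Matrix multiplication:
C[0][0] = 2×1 + 0×3 = 2
C[0][1] = 2×-1 + 0×0 = -2
C[1][0] = 2×1 + 3×3 = 11
C[1][1] = 2×-1 + 3×0 = -2
Result: [[2, -2], [11, -2]]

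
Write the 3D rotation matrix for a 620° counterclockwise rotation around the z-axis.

Rotation matrix for counterclockwise 620° around z-axis:
cos(620°) = -0.1736, sin(620°) = -0.9848
Result: [[-0.1736, 0.9848, 0], [-0.9848, -0.1736, 0], [0, 0, 1]]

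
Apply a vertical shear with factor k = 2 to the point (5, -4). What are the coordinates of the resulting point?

Shear matrix for vertical shear with factor k = 2:
[[1, 0], [2, 1]]
Result: (5, -4) → (5, 6)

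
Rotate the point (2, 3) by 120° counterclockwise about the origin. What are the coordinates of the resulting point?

Rotation matrix for 120°: [[cos 120°, -sin 120°], [sin 120°, cos 120°]] ≈ [[-0.500000, -0.866025], [0.866025, -0.500000]]
[[-0.500000, -0.866025], [0.866025, -0.500000]] × [2, 3]ᵀ ≈ [-3.5981, 0.2321]ᵀ
Result: (-3.5981, 0.2321)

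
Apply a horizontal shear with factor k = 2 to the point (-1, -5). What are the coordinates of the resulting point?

Shear matrix for horizontal shear with factor k = 2:
[[1, 2], [0, 1]]
Result: (-1, -5) → (-11, -5)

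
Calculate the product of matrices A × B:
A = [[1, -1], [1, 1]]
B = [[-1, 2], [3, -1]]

Matrix multiplication:
C[0][0] = 1×-1 + -1×3 = -4
C[0][1] = 1×2 + -1×-1 = 3
C[1][0] = 1×-1 + 1×3 = 2
C[1][1] = 1×2 + 1×-1 = 1
Result: [[-4, 3], [2, 1]]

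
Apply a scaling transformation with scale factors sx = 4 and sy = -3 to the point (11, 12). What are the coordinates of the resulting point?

Scaling matrix:
[[4, 0], [0, -3]]
Result: (11 × 4, 12 × -3) = (44, -36)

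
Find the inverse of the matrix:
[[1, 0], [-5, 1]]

For [[a,b],[c,d]], inverse = (1/det)·[[d,-b],[-c,a]]
det = (1)(1) - (0)(-5) = 1 - 0 = 1
Inverse = [[1, 0], [5, 1]]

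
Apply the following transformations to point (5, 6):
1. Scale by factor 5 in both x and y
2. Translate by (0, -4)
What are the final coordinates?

Step 1: Scale (5, 6) by 5 → (25, 30)
Step 2: Translate by (0, -4) → (25, 26)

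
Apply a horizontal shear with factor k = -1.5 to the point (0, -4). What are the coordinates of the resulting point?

Shear matrix for horizontal shear with factor k = -1.5:
[[1, -1.50], [0, 1]]
Result: (0, -4) → (6, -4)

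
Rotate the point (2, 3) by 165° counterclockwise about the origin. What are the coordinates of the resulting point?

Rotation matrix for 165°: [[cos 165°, -sin 165°], [sin 165°, cos 165°]] ≈ [[-0.965926, -0.258819], [0.258819, -0.965926]]
[[-0.965926, -0.258819], [0.258819, -0.965926]] × [2, 3]ᵀ ≈ [-2.7083, -2.3801]ᵀ
Result: (-2.7083, -2.3801)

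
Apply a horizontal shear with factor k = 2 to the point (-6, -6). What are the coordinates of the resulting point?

Shear matrix for horizontal shear with factor k = 2:
[[1, 2], [0, 1]]
Result: (-6, -6) → (-18, -6)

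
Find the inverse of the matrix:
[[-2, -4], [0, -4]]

For [[a,b],[c,d]], inverse = (1/det)·[[d,-b],[-c,a]]
det = (-2)(-4) - (-4)(0) = 8 - 0 = 8
Inverse = (1/8)·[[-4, 4], [0, -2]]
= [[-1/2, 1/2], [0, -1/4]]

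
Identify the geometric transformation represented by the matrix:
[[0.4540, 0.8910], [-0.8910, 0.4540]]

This matrix represents: rotation by 297° counterclockwise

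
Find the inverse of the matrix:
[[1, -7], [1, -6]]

For [[a,b],[c,d]], inverse = (1/det)·[[d,-b],[-c,a]]
det = (1)(-6) - (-7)(1) = -6 - -7 = 1
Inverse = [[-6, 7], [-1, 1]]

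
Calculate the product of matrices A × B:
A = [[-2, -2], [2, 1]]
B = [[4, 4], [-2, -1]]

Matrix multiplication:
C[0][0] = -2×4 + -2×-2 = -4
C[0][1] = -2×4 + -2×-1 = -6
C[1][0] = 2×4 + 1×-2 = 6
C[1][1] = 2×4 + 1×-1 = 7
Result: [[-4, -6], [6, 7]]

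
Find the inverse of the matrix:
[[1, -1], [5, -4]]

For [[a,b],[c,d]], inverse = (1/det)·[[d,-b],[-c,a]]
det = (1)(-4) - (-1)(5) = -4 - -5 = 1
Inverse = [[-4, 1], [-5, 1]]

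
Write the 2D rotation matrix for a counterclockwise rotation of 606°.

Rotation matrix formula: [[cos θ, -sin θ], [sin θ, cos θ]]
For θ = 606°:
cos(606°) = -0.4067
sin(606°) = -0.9135
Result: [[-0.4067, 0.9135], [-0.9135, -0.4067]]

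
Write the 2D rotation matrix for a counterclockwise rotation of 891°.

Rotation matrix formula: [[cos θ, -sin θ], [sin θ, cos θ]]
For θ = 891°:
cos(891°) = -0.9877
sin(891°) = 0.1564
Result: [[-0.9877, -0.1564], [0.1564, -0.9877]]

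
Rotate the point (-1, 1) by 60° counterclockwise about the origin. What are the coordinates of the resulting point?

Rotation matrix for 60°: [[cos 60°, -sin 60°], [sin 60°, cos 60°]] ≈ [[0.500000, -0.866025], [0.866025, 0.500000]]
[[0.500000, -0.866025], [0.866025, 0.500000]] × [-1, 1]ᵀ ≈ [-1.3660, -0.3660]ᵀ
Result: (-1.3660, -0.3660)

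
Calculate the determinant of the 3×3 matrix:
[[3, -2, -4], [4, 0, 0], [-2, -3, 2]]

Expansion along first row:
det = 3·det([[0,0],[-3,2]]) - -2·det([[4,0],[-2,2]]) + -4·det([[4,0],[-2,-3]])
    = 3·(0·2 - 0·-3) - -2·(4·2 - 0·-2) + -4·(4·-3 - 0·-2)
    = 3·0 - -2·8 + -4·-12
    = 0 + 16 + 48 = 64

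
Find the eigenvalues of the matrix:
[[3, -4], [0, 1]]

Characteristic equation: det(A - λI) = 0
λ² - (trace)λ + (det) = 0
trace = 3 + 1 = 4, det = (3)(1) - (-4)(0) = 3
λ² - (4)λ + (3) = 0
λ = (4 ± √((4)² - 4·(3))) / 2 = (4 ± √4) / 2
Solving: λ = 1, 3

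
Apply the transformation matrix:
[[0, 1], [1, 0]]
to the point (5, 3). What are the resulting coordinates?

Matrix multiplication:
[[0, 1], [1, 0]] × [5, 3]ᵀ
= [(0)(5) + (1)(3), (1)(5) + (0)(3)]ᵀ
= [3, 5]ᵀ
Result: (3, 5)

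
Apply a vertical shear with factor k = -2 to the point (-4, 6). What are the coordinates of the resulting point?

Shear matrix for vertical shear with factor k = -2:
[[1, 0], [-2, 1]]
Result: (-4, 6) → (-4, 14)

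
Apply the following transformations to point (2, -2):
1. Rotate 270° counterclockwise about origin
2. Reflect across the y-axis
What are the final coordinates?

Step 1: Rotate 270° → (-2, -2)
Step 2: Reflect across y-axis → (2, -2)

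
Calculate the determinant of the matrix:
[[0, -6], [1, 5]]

For a 2×2 matrix [[a, b], [c, d]], det = ad - bc
det = (0)(5) - (-6)(1) = 0 - -6 = 6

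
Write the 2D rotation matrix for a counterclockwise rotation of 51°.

Rotation matrix formula: [[cos θ, -sin θ], [sin θ, cos θ]]
For θ = 51°:
cos(51°) = 0.6293
sin(51°) = 0.7771
Result: [[0.6293, -0.7771], [0.7771, 0.6293]]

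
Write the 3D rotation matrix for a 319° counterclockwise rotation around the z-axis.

Rotation matrix for counterclockwise 319° around z-axis:
cos(319°) = 0.7547, sin(319°) = -0.6561
Result: [[0.7547, 0.6561, 0], [-0.6561, 0.7547, 0], [0, 0, 1]]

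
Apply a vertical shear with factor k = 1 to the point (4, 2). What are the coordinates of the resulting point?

Shear matrix for vertical shear with factor k = 1:
[[1, 0], [1, 1]]
Result: (4, 2) → (4, 6)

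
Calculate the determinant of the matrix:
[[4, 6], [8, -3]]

For a 2×2 matrix [[a, b], [c, d]], det = ad - bc
det = (4)(-3) - (6)(8) = -12 - 48 = -60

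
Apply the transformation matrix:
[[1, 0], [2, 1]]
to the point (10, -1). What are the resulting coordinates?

Matrix multiplication:
[[1, 0], [2, 1]] × [10, -1]ᵀ
= [(1)(10) + (0)(-1), (2)(10) + (1)(-1)]ᵀ
= [10, 19]ᵀ
Result: (10, 19)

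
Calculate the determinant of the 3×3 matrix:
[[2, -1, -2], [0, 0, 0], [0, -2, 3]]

Expansion along first row:
det = 2·det([[0,0],[-2,3]]) - -1·det([[0,0],[0,3]]) + -2·det([[0,0],[0,-2]])
    = 2·(0·3 - 0·-2) - -1·(0·3 - 0·0) + -2·(0·-2 - 0·0)
    = 2·0 - -1·0 + -2·0
    = 0 + 0 + 0 = 0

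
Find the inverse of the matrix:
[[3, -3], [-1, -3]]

For [[a,b],[c,d]], inverse = (1/det)·[[d,-b],[-c,a]]
det = (3)(-3) - (-3)(-1) = -9 - 3 = -12
Inverse = (1/-12)·[[-3, 3], [1, 3]]
= [[1/4, -1/4], [-1/12, -1/4]]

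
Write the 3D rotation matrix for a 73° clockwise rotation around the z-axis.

Rotation matrix for clockwise 73° around z-axis:
A clockwise rotation by 73° is a counterclockwise rotation by -73°.
cos(-73°) = 0.2924, sin(-73°) = -0.9563
Result: [[0.2924, 0.9563, 0], [-0.9563, 0.2924, 0], [0, 0, 1]]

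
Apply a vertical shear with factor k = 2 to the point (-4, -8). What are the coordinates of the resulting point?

Shear matrix for vertical shear with factor k = 2:
[[1, 0], [2, 1]]
Result: (-4, -8) → (-4, -16)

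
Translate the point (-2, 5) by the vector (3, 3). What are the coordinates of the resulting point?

Translation by (3, 3) (homogeneous matrix [[1, 0, 3], [0, 1, 3], [0, 0, 1]]):
x' = -2 + 3 = 1
y' = 5 + 3 = 8
Result: (1, 8)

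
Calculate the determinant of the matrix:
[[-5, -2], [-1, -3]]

For a 2×2 matrix [[a, b], [c, d]], det = ad - bc
det = (-5)(-3) - (-2)(-1) = 15 - 2 = 13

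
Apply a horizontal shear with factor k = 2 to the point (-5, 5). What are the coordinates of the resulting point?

Shear matrix for horizontal shear with factor k = 2:
[[1, 2], [0, 1]]
Result: (-5, 5) → (5, 5)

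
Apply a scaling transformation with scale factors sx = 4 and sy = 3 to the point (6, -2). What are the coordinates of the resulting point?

Scaling matrix:
[[4, 0], [0, 3]]
Result: (6 × 4, -2 × 3) = (24, -6)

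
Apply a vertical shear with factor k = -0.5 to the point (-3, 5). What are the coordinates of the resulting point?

Shear matrix for vertical shear with factor k = -0.5:
[[1, 0], [-0.50, 1]]
Result: (-3, 5) → (-3, 6.5)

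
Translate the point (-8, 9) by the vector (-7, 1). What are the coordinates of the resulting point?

Translation by (-7, 1) (homogeneous matrix [[1, 0, -7], [0, 1, 1], [0, 0, 1]]):
x' = -8 + -7 = -15
y' = 9 + 1 = 10
Result: (-15, 10)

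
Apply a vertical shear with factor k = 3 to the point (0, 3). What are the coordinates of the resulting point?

Shear matrix for vertical shear with factor k = 3:
[[1, 0], [3, 1]]
Result: (0, 3) → (0, 3)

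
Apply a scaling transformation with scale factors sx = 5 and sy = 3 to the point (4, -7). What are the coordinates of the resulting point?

Scaling matrix:
[[5, 0], [0, 3]]
Result: (4 × 5, -7 × 3) = (20, -21)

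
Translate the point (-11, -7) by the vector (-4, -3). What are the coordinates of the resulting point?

Translation by (-4, -3) (homogeneous matrix [[1, 0, -4], [0, 1, -3], [0, 0, 1]]):
x' = -11 + -4 = -15
y' = -7 + -3 = -10
Result: (-15, -10)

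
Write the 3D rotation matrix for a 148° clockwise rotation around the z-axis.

Rotation matrix for clockwise 148° around z-axis:
A clockwise rotation by 148° is a counterclockwise rotation by -148°.
cos(-148°) = -0.8480, sin(-148°) = -0.5299
Result: [[-0.8480, 0.5299, 0], [-0.5299, -0.8480, 0], [0, 0, 1]]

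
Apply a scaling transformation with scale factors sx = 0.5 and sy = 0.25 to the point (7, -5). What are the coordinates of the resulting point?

Scaling matrix:
[[0.50, 0], [0, 0.25]]
Result: (7 × 0.5, -5 × 0.25) = (3.5, -1.25)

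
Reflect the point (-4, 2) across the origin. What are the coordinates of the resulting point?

Reflection across origin: (-4, 2) → (4, -2)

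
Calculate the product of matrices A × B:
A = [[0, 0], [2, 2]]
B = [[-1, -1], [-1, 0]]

Matrix multiplication:
C[0][0] = 0×-1 + 0×-1 = 0
C[0][1] = 0×-1 + 0×0 = 0
C[1][0] = 2×-1 + 2×-1 = -4
C[1][1] = 2×-1 + 2×0 = -2
Result: [[0, 0], [-4, -2]]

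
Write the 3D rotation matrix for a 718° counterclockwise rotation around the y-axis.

Rotation matrix for counterclockwise 718° around y-axis:
cos(718°) = 0.9994, sin(718°) = -0.0349
Result: [[0.9994, 0, -0.0349], [0, 1, 0], [0.0349, 0, 0.9994]]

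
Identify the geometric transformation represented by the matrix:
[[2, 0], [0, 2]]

This matrix represents: uniform scaling by factor 2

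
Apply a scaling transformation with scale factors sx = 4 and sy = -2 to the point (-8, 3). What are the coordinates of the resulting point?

Scaling matrix:
[[4, 0], [0, -2]]
Result: (-8 × 4, 3 × -2) = (-32, -6)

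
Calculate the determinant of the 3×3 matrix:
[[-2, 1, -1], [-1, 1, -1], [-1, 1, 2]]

Expansion along first row:
det = -2·det([[1,-1],[1,2]]) - 1·det([[-1,-1],[-1,2]]) + -1·det([[-1,1],[-1,1]])
    = -2·(1·2 - -1·1) - 1·(-1·2 - -1·-1) + -1·(-1·1 - 1·-1)
    = -2·3 - 1·-3 + -1·0
    = -6 + 3 + 0 = -3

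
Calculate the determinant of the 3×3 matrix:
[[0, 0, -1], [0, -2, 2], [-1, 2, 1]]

Expansion along first row:
det = 0·det([[-2,2],[2,1]]) - 0·det([[0,2],[-1,1]]) + -1·det([[0,-2],[-1,2]])
    = 0·(-2·1 - 2·2) - 0·(0·1 - 2·-1) + -1·(0·2 - -2·-1)
    = 0·-6 - 0·2 + -1·-2
    = 0 + 0 + 2 = 2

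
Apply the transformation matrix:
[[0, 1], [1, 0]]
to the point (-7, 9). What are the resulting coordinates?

Matrix multiplication:
[[0, 1], [1, 0]] × [-7, 9]ᵀ
= [(0)(-7) + (1)(9), (1)(-7) + (0)(9)]ᵀ
= [9, -7]ᵀ
Result: (9, -7)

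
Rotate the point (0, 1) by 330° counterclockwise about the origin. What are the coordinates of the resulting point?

Rotation matrix for 330°: [[cos 330°, -sin 330°], [sin 330°, cos 330°]] ≈ [[0.866025, 0.500000], [-0.500000, 0.866025]]
[[0.866025, 0.500000], [-0.500000, 0.866025]] × [0, 1]ᵀ ≈ [0.5000, 0.8660]ᵀ
Result: (0.5000, 0.8660)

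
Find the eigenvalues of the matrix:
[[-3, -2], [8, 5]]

Characteristic equation: det(A - λI) = 0
λ² - (trace)λ + (det) = 0
trace = -3 + 5 = 2, det = (-3)(5) - (-2)(8) = 1
λ² - (2)λ + (1) = 0
λ = (2 ± √((2)² - 4·(1))) / 2 = (2 ± √0) / 2
Solving: λ = 1, 1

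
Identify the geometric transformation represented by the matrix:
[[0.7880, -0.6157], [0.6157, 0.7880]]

This matrix represents: rotation by 38° counterclockwise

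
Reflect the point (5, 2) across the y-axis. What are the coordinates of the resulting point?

Reflection across y-axis: (5, 2) → (-5, 2)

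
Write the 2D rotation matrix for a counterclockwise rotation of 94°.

Rotation matrix formula: [[cos θ, -sin θ], [sin θ, cos θ]]
For θ = 94°:
cos(94°) = -0.0698
sin(94°) = 0.9976
Result: [[-0.0698, -0.9976], [0.9976, -0.0698]]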